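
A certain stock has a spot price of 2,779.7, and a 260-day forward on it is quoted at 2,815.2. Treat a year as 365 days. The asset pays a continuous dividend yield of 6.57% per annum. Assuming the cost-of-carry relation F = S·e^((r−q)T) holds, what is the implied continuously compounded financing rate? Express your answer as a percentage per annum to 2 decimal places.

From F = S·e^((r−q)T): (r − q) = ln(F/S)/T
ln(2815.2/2779.7) = ln(1.012771) = 0.012690
(r − q) = 0.012690 / (260/365) = 0.017815
r = ln(F/S)/T + q = 0.017815 + 0.0657 = 0.083515
r = 8.35%

8.35%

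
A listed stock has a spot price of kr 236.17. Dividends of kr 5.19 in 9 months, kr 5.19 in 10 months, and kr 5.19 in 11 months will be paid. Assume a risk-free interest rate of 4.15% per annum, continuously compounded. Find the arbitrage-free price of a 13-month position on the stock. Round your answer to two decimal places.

kr 231.30

PV(dividends) I = 5.19·e^(−0.0415·9/12) + 5.19·e^(−0.0415·10/12) + 5.19·e^(−0.0415·11/12)
I = 5.0309 + 5.0136 + 4.9963 = 15.0408
F = (S − I)·e^(rT) = (236.17 − 15.0408) · e^(0.0415·13/12)
= 221.1292 · e^0.044958 = 221.1292 × 1.045984 = kr 231.30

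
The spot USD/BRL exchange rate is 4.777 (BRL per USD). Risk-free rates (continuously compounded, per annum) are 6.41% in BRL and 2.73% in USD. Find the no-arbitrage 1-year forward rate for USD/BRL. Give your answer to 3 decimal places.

F = S·e^((r_BRL − r_USD)T) = 4.777 · e^((0.0641 − 0.0273) × 1)
= 4.777 · e^0.036800 = 4.777 × 1.037486
F = 4.956 BRL per USD

4.956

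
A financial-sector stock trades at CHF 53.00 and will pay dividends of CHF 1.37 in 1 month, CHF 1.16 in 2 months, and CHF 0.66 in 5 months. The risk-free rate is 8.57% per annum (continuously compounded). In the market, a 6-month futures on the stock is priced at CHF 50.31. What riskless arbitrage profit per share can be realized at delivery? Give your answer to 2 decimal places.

PV(dividends) I = 1.37·e^(−0.0857·1/12) + 1.16·e^(−0.0857·2/12) + 0.66·e^(−0.0857·5/12) = 3.1406
Fair futures F* = (S − I)·e^(rT) = (53.00 − 3.1406)·e^0.042850 = 49.8594 × 1.043781 = 52.0423
Market CHF 50.31 < fair 52.0423: forward underpriced → reverse cash-and-carry (short the stock, invest proceeds at r, pay the dividends, go long the forward).
Profit at T = |F_mkt − F*| = |50.31 − 52.0423| = CHF 1.73 per share

CHF 1.73 per share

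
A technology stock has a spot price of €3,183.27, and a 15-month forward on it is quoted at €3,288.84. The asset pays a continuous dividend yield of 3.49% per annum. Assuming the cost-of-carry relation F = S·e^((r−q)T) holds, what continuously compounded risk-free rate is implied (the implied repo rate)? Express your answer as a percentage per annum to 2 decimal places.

6.10%

From F = S·e^((r−q)T): (r − q) = ln(F/S)/T
ln(3288.84/3183.27) = ln(1.033164) = 0.032626
(r − q) = 0.032626 / (15/12) = 0.026101
r = ln(F/S)/T + q = 0.026101 + 0.0349 = 0.061001
r = 6.10%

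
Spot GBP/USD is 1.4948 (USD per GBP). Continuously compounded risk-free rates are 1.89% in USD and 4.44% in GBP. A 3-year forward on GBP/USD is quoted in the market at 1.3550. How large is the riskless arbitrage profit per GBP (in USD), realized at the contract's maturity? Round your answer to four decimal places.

Fair forward: F* = S·e^(carry·T), with carry = (r_USD − r_GBP) = 0.0189 − 0.0444 = -0.0255
F* = 1.4948 · e^(-0.0255 × 3) = 1.4948 · e^-0.076500 = 1.4948 × 0.926353 = 1.3847
Market 1.3550 < fair 1.3847: forward underpriced → reverse cash-and-carry (short spot, go long the forward).
At maturity, profit = |F_mkt − F*| = |1.3550 − 1.3847| = 0.0297 per GBP (in USD)

0.0297 per GBP (in USD)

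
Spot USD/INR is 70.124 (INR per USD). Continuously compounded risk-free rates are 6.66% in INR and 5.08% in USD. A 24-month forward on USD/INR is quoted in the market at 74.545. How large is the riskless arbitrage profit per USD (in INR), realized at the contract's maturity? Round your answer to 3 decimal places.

2.170 per USD (in INR)

Fair forward: F* = S·e^(carry·T), with carry = (r_INR − r_USD) = 0.0666 − 0.0508 = 0.0158
F* = 70.124 · e^(0.0158 × 24/12) = 70.124 · e^0.031600 = 70.124 × 1.032105 = 72.3753
Market 74.545 > fair 72.3753: forward overpriced → cash-and-carry (buy spot, short the forward).
At maturity, profit = |F_mkt − F*| = |74.545 − 72.3753| = 2.170 per USD (in INR)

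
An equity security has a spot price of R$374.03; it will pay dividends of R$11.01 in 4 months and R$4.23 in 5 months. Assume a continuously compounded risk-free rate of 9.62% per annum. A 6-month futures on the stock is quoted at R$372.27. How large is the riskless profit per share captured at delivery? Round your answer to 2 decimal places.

R$4.74 per share

PV(dividends) I = 11.01·e^(−0.0962·4/12) + 4.23·e^(−0.0962·5/12) = 14.7263
Fair futures F* = (S − I)·e^(rT) = (374.03 − 14.7263)·e^0.048100 = 359.3037 × 1.049276 = 377.0087
Market R$372.27 < fair 377.0087: forward underpriced → reverse cash-and-carry (short the stock, invest proceeds at r, pay the dividends, go long the forward).
Profit at T = |F_mkt − F*| = |372.27 − 377.0087| = R$4.74 per share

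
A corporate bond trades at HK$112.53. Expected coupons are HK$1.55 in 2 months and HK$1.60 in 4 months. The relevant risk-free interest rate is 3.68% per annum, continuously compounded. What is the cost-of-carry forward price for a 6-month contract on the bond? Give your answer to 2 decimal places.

HK$111.44

PV(coupons) I = 1.55·e^(−0.0368·2/12) + 1.60·e^(−0.0368·4/12)
I = 1.5405 + 1.5805 = 3.1210
F = (S − I)·e^(rT) = (112.53 − 3.1210) · e^(0.0368·6/12)
= 109.4090 · e^0.018400 = 109.4090 × 1.018570 = HK$111.44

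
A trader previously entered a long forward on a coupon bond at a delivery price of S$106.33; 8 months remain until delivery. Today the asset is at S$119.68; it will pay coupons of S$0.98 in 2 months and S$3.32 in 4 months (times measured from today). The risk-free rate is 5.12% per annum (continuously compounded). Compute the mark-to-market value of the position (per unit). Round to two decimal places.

S$12.68

PV(remaining coupons) I = 0.98·e^(−0.0512·2/12) + 3.32·e^(−0.0512·4/12) = 4.2355
Current forward F = (S − I)·e^(rT) = (119.68 − 4.2355)·e^(0.0512·8/12) = 115.4445 × 1.034723 = 119.4531
Value (long) = (F − K)·e^(−rT) = (119.4531 − 106.33) × 0.966443 = 12.6827
Value = S$12.68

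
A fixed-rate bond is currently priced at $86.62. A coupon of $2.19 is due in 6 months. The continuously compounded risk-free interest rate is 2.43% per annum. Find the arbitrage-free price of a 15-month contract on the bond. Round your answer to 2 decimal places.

$87.06

PV(coupons) I = 2.19·e^(−0.0243·6/12)
I = 2.1636
F = (S − I)·e^(rT) = (86.62 − 2.1636) · e^(0.0243·15/12)
= 84.4564 · e^0.030375 = 84.4564 × 1.030841 = $87.06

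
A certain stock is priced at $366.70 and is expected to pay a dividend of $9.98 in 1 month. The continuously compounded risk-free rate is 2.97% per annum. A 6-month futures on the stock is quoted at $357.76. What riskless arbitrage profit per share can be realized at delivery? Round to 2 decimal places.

PV(dividends) I = 9.98·e^(−0.0297·1/12) = 9.9553
Fair futures F* = (S − I)·e^(rT) = (366.70 − 9.9553)·e^0.014850 = 356.7447 × 1.014961 = 362.0820
Market $357.76 < fair 362.0820: forward underpriced → reverse cash-and-carry (short the stock, invest proceeds at r, pay the dividends, go long the forward).
Profit at T = |F_mkt − F*| = |357.76 − 362.0820| = $4.32 per share

$4.32 per share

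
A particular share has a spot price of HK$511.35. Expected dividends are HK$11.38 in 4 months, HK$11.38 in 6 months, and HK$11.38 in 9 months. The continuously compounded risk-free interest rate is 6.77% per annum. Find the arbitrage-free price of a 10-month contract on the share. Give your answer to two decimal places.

HK$506.17

PV(dividends) I = 11.38·e^(−0.0677·4/12) + 11.38·e^(−0.0677·6/12) + 11.38·e^(−0.0677·9/12)
I = 11.1261 + 11.0012 + 10.8166 = 32.9439
F = (S − I)·e^(rT) = (511.35 − 32.9439) · e^(0.0677·10/12)
= 478.4061 · e^0.056417 = 478.4061 × 1.058039 = HK$506.17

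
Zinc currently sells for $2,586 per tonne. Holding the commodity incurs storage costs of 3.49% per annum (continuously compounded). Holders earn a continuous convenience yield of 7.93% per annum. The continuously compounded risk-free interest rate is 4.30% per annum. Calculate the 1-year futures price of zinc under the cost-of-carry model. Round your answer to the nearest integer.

Net carry = r + u − y = 0.0430 + 0.0349 − 0.0793 = -0.0014
F = S·e^((r+u−y)T) = 2586 · e^(-0.0014 × 1) = 2586 · e^-0.001400
= 2586 × 0.998601 = $2,582 per tonne

$2,582 per tonne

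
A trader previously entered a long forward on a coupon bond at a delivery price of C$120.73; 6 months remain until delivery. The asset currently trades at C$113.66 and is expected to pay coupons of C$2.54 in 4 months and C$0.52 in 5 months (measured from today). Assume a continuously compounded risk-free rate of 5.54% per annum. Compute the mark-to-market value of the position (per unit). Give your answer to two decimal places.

PV(remaining coupons) I = 2.54·e^(−0.0554·4/12) + 0.52·e^(−0.0554·5/12) = 3.0017
Current forward F = (S − I)·e^(rT) = (113.66 − 3.0017)·e^(0.0554·6/12) = 110.6583 × 1.028087 = 113.7664
Value (long) = (F − K)·e^(−rT) = (113.7664 − 120.73) × 0.972680 = -6.7734
Value = -C$6.77

-C$6.77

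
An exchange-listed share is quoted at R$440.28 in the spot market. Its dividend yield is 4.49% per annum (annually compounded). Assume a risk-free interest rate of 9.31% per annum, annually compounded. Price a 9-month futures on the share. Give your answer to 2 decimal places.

R$455.43

F = S · (1+r)^T / (1+q)^T
= 440.28 × 1.069042 / 1.033489 = 440.28 × 1.034401
F = R$455.43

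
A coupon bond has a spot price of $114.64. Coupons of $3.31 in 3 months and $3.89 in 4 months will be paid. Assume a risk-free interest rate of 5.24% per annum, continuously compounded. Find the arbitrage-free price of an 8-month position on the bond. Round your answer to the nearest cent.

$111.37

PV(coupons) I = 3.31·e^(−0.0524·3/12) + 3.89·e^(−0.0524·4/12)
I = 3.2669 + 3.8226 = 7.0895
F = (S − I)·e^(rT) = (114.64 − 7.0895) · e^(0.0524·8/12)
= 107.5505 · e^0.034933 = 107.5505 × 1.035550 = $111.37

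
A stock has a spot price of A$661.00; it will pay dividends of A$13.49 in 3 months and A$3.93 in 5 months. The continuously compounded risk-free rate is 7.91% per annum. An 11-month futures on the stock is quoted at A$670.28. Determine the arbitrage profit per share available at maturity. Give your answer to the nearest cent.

A$22.12 per share

PV(dividends) I = 13.49·e^(−0.0791·3/12) + 3.93·e^(−0.0791·5/12) = 17.0284
Fair futures F* = (S − I)·e^(rT) = (661.00 − 17.0284)·e^0.072508 = 643.9716 × 1.075201 = 692.3989
Market A$670.28 < fair 692.3989: forward underpriced → reverse cash-and-carry (short the stock, invest proceeds at r, pay the dividends, go long the forward).
Profit at T = |F_mkt − F*| = |670.28 − 692.3989| = A$22.12 per share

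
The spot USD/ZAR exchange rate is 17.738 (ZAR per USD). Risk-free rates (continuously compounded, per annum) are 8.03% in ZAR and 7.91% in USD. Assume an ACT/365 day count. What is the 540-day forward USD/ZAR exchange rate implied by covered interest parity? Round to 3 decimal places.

17.770

F = S·e^((r_ZAR − r_USD)T) = 17.738 · e^((0.0803 − 0.0791) × 540/365)
= 17.738 · e^0.001775 = 17.738 × 1.001777
F = 17.770 ZAR per USD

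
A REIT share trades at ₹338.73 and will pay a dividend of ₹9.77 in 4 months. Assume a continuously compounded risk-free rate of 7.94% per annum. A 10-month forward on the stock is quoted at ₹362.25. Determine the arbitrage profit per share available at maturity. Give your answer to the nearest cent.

PV(dividends) I = 9.77·e^(−0.0794·4/12) = 9.5148
Fair forward F* = (S − I)·e^(rT) = (338.73 − 9.5148)·e^0.066167 = 329.2152 × 1.068405 = 351.7352
Market ₹362.25 > fair 351.7352: forward overpriced → cash-and-carry (borrow at r, buy the stock and collect the dividends, short the forward).
Profit at T = |F_mkt − F*| = |362.25 − 351.7352| = ₹10.51 per share

₹10.51 per share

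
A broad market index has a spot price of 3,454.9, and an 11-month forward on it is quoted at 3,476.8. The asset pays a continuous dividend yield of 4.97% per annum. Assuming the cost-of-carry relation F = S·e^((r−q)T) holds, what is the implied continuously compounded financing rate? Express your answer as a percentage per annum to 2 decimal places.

From F = S·e^((r−q)T): (r − q) = ln(F/S)/T
ln(3476.8/3454.9) = ln(1.006339) = 0.006319
(r − q) = 0.006319 / (11/12) = 0.006893
r = ln(F/S)/T + q = 0.006893 + 0.0497 = 0.056593
r = 5.66%

5.66%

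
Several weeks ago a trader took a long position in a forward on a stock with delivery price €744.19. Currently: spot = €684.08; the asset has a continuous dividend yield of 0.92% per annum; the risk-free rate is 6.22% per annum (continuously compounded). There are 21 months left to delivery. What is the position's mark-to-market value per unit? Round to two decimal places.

Current fair forward for the remaining 21 months: F = S·e^((r − q)·T), (r − q) = 0.0622 − 0.0092 = 0.0530
F = 684.08 · e^(0.0530 × 21/12) = 684.08 × 1.097187 = 750.5637
Value of long forward = (F − K)·e^(−rT) = (750.5637 − 744.19) · e^(−0.0622·21/12)
= 6.3737 × 0.896865 = 5.72

€5.72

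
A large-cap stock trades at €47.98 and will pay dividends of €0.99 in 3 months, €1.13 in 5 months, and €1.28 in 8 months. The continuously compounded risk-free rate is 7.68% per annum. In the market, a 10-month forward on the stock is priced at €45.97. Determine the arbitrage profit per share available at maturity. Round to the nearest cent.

PV(dividends) I = 0.99·e^(−0.0768·3/12) + 1.13·e^(−0.0768·5/12) + 1.28·e^(−0.0768·8/12) = 3.2817
Fair forward F* = (S − I)·e^(rT) = (47.98 − 3.2817)·e^0.064000 = 44.6983 × 1.066092 = 47.6525
Market €45.97 < fair 47.6525: forward underpriced → reverse cash-and-carry (short the stock, invest proceeds at r, pay the dividends, go long the forward).
Profit at T = |F_mkt − F*| = |45.97 − 47.6525| = €1.68 per share

€1.68 per share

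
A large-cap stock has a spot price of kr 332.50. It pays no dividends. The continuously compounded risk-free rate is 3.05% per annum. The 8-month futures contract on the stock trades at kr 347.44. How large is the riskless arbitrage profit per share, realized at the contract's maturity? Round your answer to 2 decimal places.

kr 8.11 per share

Fair futures: F* = S·e^(carry·T), with carry = r = 0.0305
F* = 332.50 · e^(0.0305 × 8/12) = 332.50 · e^0.020333 = 332.50 × 1.020541 = kr 339.3299
Market kr 347.44 > fair kr 339.3299: forward overpriced → cash-and-carry (buy spot, short the forward).
At maturity, profit = |F_mkt − F*| = |347.44 − 339.3299| = kr 8.11 per share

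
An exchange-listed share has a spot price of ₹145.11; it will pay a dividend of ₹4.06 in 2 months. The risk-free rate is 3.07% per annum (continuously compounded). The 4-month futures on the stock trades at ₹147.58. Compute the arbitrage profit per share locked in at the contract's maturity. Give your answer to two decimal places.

PV(dividends) I = 4.06·e^(−0.0307·2/12) = 4.0393
Fair futures F* = (S − I)·e^(rT) = (145.11 − 4.0393)·e^0.010233 = 141.0707 × 1.010286 = 142.5218
Market ₹147.58 > fair 142.5218: forward overpriced → cash-and-carry (borrow at r, buy the stock and collect the dividends, short the forward).
Profit at T = |F_mkt − F*| = |147.58 − 142.5218| = ₹5.06 per share

₹5.06 per share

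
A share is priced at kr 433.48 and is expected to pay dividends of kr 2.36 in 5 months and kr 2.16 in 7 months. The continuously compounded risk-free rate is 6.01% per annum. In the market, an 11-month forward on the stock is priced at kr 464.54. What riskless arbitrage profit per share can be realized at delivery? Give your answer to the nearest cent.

kr 11.14 per share

PV(dividends) I = 2.36·e^(−0.0601·5/12) + 2.16·e^(−0.0601·7/12) = 4.3872
Fair forward F* = (S − I)·e^(rT) = (433.48 − 4.3872)·e^0.055092 = 429.0928 × 1.056638 = 453.3958
Market kr 464.54 > fair 453.3958: forward overpriced → cash-and-carry (borrow at r, buy the stock and collect the dividends, short the forward).
Profit at T = |F_mkt − F*| = |464.54 − 453.3958| = kr 11.14 per share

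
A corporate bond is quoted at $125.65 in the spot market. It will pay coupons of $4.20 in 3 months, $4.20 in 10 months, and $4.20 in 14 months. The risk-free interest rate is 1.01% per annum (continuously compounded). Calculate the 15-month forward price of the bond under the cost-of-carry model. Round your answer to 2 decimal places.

PV(coupons) I = 4.20·e^(−0.0101·3/12) + 4.20·e^(−0.0101·10/12) + 4.20·e^(−0.0101·14/12)
I = 4.1894 + 4.1648 + 4.1508 = 12.5050
F = (S − I)·e^(rT) = (125.65 − 12.5050) · e^(0.0101·15/12)
= 113.1450 · e^0.012625 = 113.1450 × 1.012705 = $114.58

$114.58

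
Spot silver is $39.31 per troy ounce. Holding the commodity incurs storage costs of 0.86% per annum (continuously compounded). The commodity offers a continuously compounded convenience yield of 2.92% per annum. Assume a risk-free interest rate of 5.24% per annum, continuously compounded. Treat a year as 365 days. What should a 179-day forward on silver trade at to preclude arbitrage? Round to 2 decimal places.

Net carry = r + u − y = 0.0524 + 0.0086 − 0.0292 = 0.0318
F = S·e^((r+u−y)T) = 39.31 · e^(0.0318 × 179/365) = 39.31 · e^0.015595
= 39.31 × 1.015717 = $39.93 per troy ounce

$39.93 per troy ounce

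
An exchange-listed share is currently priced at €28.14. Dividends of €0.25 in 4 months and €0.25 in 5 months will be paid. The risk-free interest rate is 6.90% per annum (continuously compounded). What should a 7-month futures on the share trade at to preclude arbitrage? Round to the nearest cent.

€28.79

PV(dividends) I = 0.25·e^(−0.0690·4/12) + 0.25·e^(−0.0690·5/12)
I = 0.2443 + 0.2429 = 0.4872
F = (S − I)·e^(rT) = (28.14 − 0.4872) · e^(0.0690·7/12)
= 27.6528 · e^0.040250 = 27.6528 × 1.041071 = €28.79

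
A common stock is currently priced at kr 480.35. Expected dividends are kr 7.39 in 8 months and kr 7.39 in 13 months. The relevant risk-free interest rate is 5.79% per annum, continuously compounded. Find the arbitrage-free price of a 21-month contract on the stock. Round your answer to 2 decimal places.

PV(dividends) I = 7.39·e^(−0.0579·8/12) + 7.39·e^(−0.0579·13/12)
I = 7.1102 + 6.9407 = 14.0509
F = (S − I)·e^(rT) = (480.35 − 14.0509) · e^(0.0579·21/12)
= 466.2991 · e^0.101325 = 466.2991 × 1.106636 = kr 516.02

kr 516.02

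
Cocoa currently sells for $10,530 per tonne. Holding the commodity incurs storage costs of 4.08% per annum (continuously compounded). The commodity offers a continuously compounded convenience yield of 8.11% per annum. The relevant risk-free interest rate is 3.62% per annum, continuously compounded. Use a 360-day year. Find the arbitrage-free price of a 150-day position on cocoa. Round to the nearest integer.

$10,512 per tonne

Net carry = r + u − y = 0.0362 + 0.0408 − 0.0811 = -0.0041
F = S·e^((r+u−y)T) = 10530 · e^(-0.0041 × 150/360) = 10530 · e^-0.001708
= 10530 × 0.998293 = $10,512 per tonne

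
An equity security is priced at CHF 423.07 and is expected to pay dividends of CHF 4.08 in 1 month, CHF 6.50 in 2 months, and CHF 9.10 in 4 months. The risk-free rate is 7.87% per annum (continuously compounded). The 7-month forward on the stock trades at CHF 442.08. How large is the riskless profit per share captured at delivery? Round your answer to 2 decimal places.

CHF 19.38 per share

PV(dividends) I = 4.08·e^(−0.0787·1/12) + 6.50·e^(−0.0787·2/12) + 9.10·e^(−0.0787·4/12) = 19.3330
Fair forward F* = (S − I)·e^(rT) = (423.07 − 19.3330)·e^0.045908 = 403.7370 × 1.046978 = 422.7038
Market CHF 442.08 > fair 422.7038: forward overpriced → cash-and-carry (borrow at r, buy the stock and collect the dividends, short the forward).
Profit at T = |F_mkt − F*| = |442.08 − 422.7038| = CHF 19.38 per share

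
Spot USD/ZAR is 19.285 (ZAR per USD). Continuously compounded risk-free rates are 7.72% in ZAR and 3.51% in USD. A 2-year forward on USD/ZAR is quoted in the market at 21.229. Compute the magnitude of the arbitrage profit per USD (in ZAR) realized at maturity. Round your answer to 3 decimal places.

0.250 per USD (in ZAR)

Fair forward: F* = S·e^(carry·T), with carry = (r_ZAR − r_USD) = 0.0772 − 0.0351 = 0.0421
F* = 19.285 · e^(0.0421 × 2) = 19.285 · e^0.084200 = 19.285 × 1.087846 = 20.9791
Market 21.229 > fair 20.9791: forward overpriced → cash-and-carry (buy spot, short the forward).
At maturity, profit = |F_mkt − F*| = |21.229 − 20.9791| = 0.250 per USD (in ZAR)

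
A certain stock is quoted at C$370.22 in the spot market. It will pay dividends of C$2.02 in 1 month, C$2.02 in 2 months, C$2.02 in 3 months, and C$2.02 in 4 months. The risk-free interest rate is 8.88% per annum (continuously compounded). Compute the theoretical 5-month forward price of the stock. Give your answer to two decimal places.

C$375.94

PV(dividends) I = 2.02·e^(−0.0888·1/12) + 2.02·e^(−0.0888·2/12) + 2.02·e^(−0.0888·3/12) + 2.02·e^(−0.0888·4/12)
I = 2.0051 + 1.9903 + 1.9757 + 1.9611 = 7.9322
F = (S − I)·e^(rT) = (370.22 − 7.9322) · e^(0.0888·5/12)
= 362.2878 · e^0.037000 = 362.2878 × 1.037693 = C$375.94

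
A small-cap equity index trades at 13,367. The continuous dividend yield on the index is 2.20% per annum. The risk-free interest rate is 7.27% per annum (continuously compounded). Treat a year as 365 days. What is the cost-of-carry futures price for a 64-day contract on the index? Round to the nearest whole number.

F = S·e^((r − q)T) = 13367 · e^((0.0727 − 0.0220) × 64/365)
= 13367 · e^0.008890 = 13367 × 1.008930
F = 13,486

13,486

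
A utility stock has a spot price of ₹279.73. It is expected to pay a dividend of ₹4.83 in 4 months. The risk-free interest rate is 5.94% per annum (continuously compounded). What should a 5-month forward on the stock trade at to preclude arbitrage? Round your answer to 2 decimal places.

₹281.89

PV(dividends) I = 4.83·e^(−0.0594·4/12)
I = 4.7353
F = (S − I)·e^(rT) = (279.73 − 4.7353) · e^(0.0594·5/12)
= 274.9947 · e^0.024750 = 274.9947 × 1.025059 = ₹281.89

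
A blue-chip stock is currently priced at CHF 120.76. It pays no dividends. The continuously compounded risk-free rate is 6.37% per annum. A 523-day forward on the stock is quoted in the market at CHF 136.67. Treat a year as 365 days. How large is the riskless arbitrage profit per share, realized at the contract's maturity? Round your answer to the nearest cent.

Fair forward: F* = S·e^(carry·T), with carry = r = 0.0637
F* = 120.76 · e^(0.0637 × 523/365) = 120.76 · e^0.091274 = 120.76 × 1.095569 = CHF 132.3009
Market CHF 136.67 > fair CHF 132.3009: forward overpriced → cash-and-carry (buy spot, short the forward).
At maturity, profit = |F_mkt − F*| = |136.67 − 132.3009| = CHF 4.37 per share

CHF 4.37 per share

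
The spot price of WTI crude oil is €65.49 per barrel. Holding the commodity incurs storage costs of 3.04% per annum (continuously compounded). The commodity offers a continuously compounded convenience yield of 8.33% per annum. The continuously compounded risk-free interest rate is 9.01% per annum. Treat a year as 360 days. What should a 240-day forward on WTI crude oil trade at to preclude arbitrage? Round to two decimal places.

€67.13 per barrel

Net carry = r + u − y = 0.0901 + 0.0304 − 0.0833 = 0.0372
F = S·e^((r+u−y)T) = 65.49 · e^(0.0372 × 240/360) = 65.49 · e^0.024800
= 65.49 × 1.025110 = €67.13 per barrel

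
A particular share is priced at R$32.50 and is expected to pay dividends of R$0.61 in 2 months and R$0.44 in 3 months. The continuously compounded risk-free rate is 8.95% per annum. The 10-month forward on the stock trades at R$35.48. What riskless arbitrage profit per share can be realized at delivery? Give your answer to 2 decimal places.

PV(dividends) I = 0.61·e^(−0.0895·2/12) + 0.44·e^(−0.0895·3/12) = 1.0312
Fair forward F* = (S − I)·e^(rT) = (32.50 − 1.0312)·e^0.074583 = 31.4688 × 1.077435 = 33.9056
Market R$35.48 > fair 33.9056: forward overpriced → cash-and-carry (borrow at r, buy the stock and collect the dividends, short the forward).
Profit at T = |F_mkt − F*| = |35.48 − 33.9056| = R$1.57 per share

R$1.57 per share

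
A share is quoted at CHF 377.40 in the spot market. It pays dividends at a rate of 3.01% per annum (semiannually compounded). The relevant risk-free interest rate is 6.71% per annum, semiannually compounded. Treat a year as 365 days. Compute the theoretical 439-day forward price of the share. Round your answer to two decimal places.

F = S · (1+r/2)^(2T) / (1+q/2)^(2T)
= 377.40 × 1.082615 / 1.036586 = 377.40 × 1.044404
F = CHF 394.16

CHF 394.16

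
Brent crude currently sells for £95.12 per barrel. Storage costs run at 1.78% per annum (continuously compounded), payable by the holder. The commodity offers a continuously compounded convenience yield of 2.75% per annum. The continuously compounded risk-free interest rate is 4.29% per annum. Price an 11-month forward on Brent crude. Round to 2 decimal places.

Net carry = r + u − y = 0.0429 + 0.0178 − 0.0275 = 0.0332
F = S·e^((r+u−y)T) = 95.12 · e^(0.0332 × 11/12) = 95.12 · e^0.030433
= 95.12 × 1.030901 = £98.06 per barrel

£98.06 per barrel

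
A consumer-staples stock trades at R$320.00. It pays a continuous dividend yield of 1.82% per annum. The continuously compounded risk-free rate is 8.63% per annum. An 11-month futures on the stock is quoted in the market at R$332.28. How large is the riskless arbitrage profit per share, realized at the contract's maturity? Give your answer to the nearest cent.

Fair futures: F* = S·e^(carry·T), with carry = (r − q) = 0.0863 − 0.0182 = 0.0681
F* = 320.00 · e^(0.0681 × 11/12) = 320.00 · e^0.062425 = 320.00 × 1.064415 = R$340.6128
Market R$332.28 < fair R$340.6128: forward underpriced → reverse cash-and-carry (short spot, go long the forward).
At maturity, profit = |F_mkt − F*| = |332.28 − 340.6128| = R$8.33 per share

R$8.33 per share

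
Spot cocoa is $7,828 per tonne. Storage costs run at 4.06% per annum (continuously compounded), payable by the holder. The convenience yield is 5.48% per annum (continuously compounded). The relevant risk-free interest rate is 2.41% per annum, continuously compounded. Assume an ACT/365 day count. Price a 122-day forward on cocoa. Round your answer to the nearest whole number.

Net carry = r + u − y = 0.0241 + 0.0406 − 0.0548 = 0.0099
F = S·e^((r+u−y)T) = 7828 · e^(0.0099 × 122/365) = 7828 · e^0.003309
= 7828 × 1.003314 = $7,854 per tonne

$7,854 per tonne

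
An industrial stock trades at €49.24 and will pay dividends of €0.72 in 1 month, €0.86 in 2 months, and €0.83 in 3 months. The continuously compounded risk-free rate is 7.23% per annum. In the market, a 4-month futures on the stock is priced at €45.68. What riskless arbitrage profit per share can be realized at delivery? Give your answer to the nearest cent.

PV(dividends) I = 0.72·e^(−0.0723·1/12) + 0.86·e^(−0.0723·2/12) + 0.83·e^(−0.0723·3/12) = 2.3805
Fair futures F* = (S − I)·e^(rT) = (49.24 − 2.3805)·e^0.024100 = 46.8595 × 1.024393 = 48.0025
Market €45.68 < fair 48.0025: forward underpriced → reverse cash-and-carry (short the stock, invest proceeds at r, pay the dividends, go long the forward).
Profit at T = |F_mkt − F*| = |45.68 − 48.0025| = €2.32 per share

€2.32 per share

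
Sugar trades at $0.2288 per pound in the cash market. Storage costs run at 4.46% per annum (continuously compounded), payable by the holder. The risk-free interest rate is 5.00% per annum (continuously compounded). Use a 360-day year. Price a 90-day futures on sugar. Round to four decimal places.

Net carry = r + u − y = 0.0500 + 0.0446 − 0.0000 = 0.0946
F = S·e^((r+u−y)T) = 0.2288 · e^(0.0946 × 90/360) = 0.2288 · e^0.023650
= 0.2288 × 1.023932 = $0.2343 per pound

$0.2343 per pound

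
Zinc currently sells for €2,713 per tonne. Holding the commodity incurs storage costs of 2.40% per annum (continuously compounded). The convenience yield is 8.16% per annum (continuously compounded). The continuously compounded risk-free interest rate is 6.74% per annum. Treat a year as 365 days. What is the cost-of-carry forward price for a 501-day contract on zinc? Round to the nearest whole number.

€2,750 per tonne

Net carry = r + u − y = 0.0674 + 0.0240 − 0.0816 = 0.0098
F = S·e^((r+u−y)T) = 2713 · e^(0.0098 × 501/365) = 2713 · e^0.013452
= 2713 × 1.013543 = €2,750 per tonne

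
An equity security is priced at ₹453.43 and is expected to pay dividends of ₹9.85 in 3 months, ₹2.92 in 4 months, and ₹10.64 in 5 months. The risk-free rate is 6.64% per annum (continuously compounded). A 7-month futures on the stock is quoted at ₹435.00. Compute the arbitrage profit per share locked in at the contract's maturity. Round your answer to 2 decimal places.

₹12.54 per share

PV(dividends) I = 9.85·e^(−0.0664·3/12) + 2.92·e^(−0.0664·4/12) + 10.64·e^(−0.0664·5/12) = 22.8936
Fair futures F* = (S − I)·e^(rT) = (453.43 − 22.8936)·e^0.038733 = 430.5364 × 1.039493 = 447.5396
Market ₹435.00 < fair 447.5396: forward underpriced → reverse cash-and-carry (short the stock, invest proceeds at r, pay the dividends, go long the forward).
Profit at T = |F_mkt − F*| = |435.00 − 447.5396| = ₹12.54 per share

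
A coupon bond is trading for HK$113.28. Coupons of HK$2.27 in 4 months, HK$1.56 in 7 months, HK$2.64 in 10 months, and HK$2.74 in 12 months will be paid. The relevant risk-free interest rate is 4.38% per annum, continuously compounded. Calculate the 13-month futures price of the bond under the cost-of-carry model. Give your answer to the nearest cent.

PV(coupons) I = 2.27·e^(−0.0438·4/12) + 1.56·e^(−0.0438·7/12) + 2.64·e^(−0.0438·10/12) + 2.74·e^(−0.0438·12/12)
I = 2.2371 + 1.5206 + 2.5454 + 2.6226 = 8.9257
F = (S − I)·e^(rT) = (113.28 − 8.9257) · e^(0.0438·13/12)
= 104.3543 · e^0.047450 = 104.3543 × 1.048594 = HK$109.43

HK$109.43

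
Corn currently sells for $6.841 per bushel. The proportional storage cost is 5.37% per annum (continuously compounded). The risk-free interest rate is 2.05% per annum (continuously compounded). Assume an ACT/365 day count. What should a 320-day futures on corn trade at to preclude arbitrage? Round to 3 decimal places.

Net carry = r + u − y = 0.0205 + 0.0537 − 0.0000 = 0.0742
F = S·e^((r+u−y)T) = 6.841 · e^(0.0742 × 320/365) = 6.841 · e^0.065052
= 6.841 × 1.067215 = $7.301 per bushel

$7.301 per bushel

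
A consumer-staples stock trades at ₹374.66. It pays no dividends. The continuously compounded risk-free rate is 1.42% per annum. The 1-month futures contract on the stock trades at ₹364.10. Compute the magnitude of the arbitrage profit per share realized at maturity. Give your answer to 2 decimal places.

Fair futures: F* = S·e^(carry·T), with carry = r = 0.0142
F* = 374.66 · e^(0.0142 × 1/12) = 374.66 · e^0.001183 = 374.66 × 1.001184 = ₹375.1036
Market ₹364.10 < fair ₹375.1036: forward underpriced → reverse cash-and-carry (short spot, go long the forward).
At maturity, profit = |F_mkt − F*| = |364.10 − 375.1036| = ₹11.00 per share

₹11.00 per share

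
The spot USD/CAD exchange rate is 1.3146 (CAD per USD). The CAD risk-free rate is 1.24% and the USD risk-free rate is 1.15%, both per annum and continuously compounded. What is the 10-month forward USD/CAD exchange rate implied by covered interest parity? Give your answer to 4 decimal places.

F = S·e^((r_CAD − r_USD)T) = 1.3146 · e^((0.0124 − 0.0115) × 10/12)
= 1.3146 · e^0.000750 = 1.3146 × 1.000750
F = 1.3156 CAD per USD

1.3156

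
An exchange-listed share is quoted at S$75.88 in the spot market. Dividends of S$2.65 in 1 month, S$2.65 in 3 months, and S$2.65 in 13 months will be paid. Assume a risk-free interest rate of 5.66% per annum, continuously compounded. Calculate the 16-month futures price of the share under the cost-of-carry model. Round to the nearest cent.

PV(dividends) I = 2.65·e^(−0.0566·1/12) + 2.65·e^(−0.0566·3/12) + 2.65·e^(−0.0566·13/12)
I = 2.6375 + 2.6128 + 2.4924 = 7.7427
F = (S − I)·e^(rT) = (75.88 − 7.7427) · e^(0.0566·16/12)
= 68.1373 · e^0.075467 = 68.1373 × 1.078388 = S$73.48

S$73.48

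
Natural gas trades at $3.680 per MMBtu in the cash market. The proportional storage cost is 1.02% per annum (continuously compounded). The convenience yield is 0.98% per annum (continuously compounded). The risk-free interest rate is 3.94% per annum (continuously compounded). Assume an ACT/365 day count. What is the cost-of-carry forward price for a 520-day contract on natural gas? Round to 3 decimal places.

Net carry = r + u − y = 0.0394 + 0.0102 − 0.0098 = 0.0398
F = S·e^((r+u−y)T) = 3.680 · e^(0.0398 × 520/365) = 3.680 · e^0.056701
= 3.680 × 1.058339 = $3.895 per MMBtu

$3.895 per MMBtu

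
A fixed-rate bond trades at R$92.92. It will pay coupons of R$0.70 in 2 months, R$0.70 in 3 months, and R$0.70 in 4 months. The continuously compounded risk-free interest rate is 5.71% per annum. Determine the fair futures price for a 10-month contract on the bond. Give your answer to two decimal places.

PV(coupons) I = 0.70·e^(−0.0571·2/12) + 0.70·e^(−0.0571·3/12) + 0.70·e^(−0.0571·4/12)
I = 0.6934 + 0.6901 + 0.6868 = 2.0703
F = (S − I)·e^(rT) = (92.92 − 2.0703) · e^(0.0571·10/12)
= 90.8497 · e^0.047583 = 90.8497 × 1.048733 = R$95.28

R$95.28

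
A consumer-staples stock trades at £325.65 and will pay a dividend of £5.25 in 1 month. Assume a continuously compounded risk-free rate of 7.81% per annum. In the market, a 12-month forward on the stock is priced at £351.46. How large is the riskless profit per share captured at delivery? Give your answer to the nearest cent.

PV(dividends) I = 5.25·e^(−0.0781·1/12) = 5.2159
Fair forward F* = (S − I)·e^(rT) = (325.65 − 5.2159)·e^0.078100 = 320.4341 × 1.081231 = 346.4633
Market £351.46 > fair 346.4633: forward overpriced → cash-and-carry (borrow at r, buy the stock and collect the dividends, short the forward).
Profit at T = |F_mkt − F*| = |351.46 − 346.4633| = £5.00 per share

£5.00 per share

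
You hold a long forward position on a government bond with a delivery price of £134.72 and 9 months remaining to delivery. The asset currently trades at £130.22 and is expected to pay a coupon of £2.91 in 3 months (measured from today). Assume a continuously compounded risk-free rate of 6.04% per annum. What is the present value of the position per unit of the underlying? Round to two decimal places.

PV(remaining coupons) I = 2.91·e^(−0.0604·3/12) = 2.8664
Current forward F = (S − I)·e^(rT) = (130.22 − 2.8664)·e^(0.0604·9/12) = 127.3536 × 1.046342 = 133.2554
Value (long) = (F − K)·e^(−rT) = (133.2554 − 134.72) × 0.955711 = -1.3997
Value = -£1.40

-£1.40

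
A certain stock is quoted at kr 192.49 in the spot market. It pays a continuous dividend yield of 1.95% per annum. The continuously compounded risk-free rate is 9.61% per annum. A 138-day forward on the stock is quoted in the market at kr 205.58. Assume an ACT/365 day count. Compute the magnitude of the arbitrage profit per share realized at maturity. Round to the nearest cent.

Fair forward: F* = S·e^(carry·T), with carry = (r − q) = 0.0961 − 0.0195 = 0.0766
F* = 192.49 · e^(0.0766 × 138/365) = 192.49 · e^0.028961 = 192.49 × 1.029384 = kr 198.1461
Market kr 205.58 > fair kr 198.1461: forward overpriced → cash-and-carry (buy spot, short the forward).
At maturity, profit = |F_mkt − F*| = |205.58 − 198.1461| = kr 7.43 per share

kr 7.43 per share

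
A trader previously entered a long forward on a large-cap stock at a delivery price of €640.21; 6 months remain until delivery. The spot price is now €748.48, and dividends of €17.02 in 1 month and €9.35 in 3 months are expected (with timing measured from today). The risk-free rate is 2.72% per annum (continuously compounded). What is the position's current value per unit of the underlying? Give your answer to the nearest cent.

PV(remaining dividends) I = 17.02·e^(−0.0272·1/12) + 9.35·e^(−0.0272·3/12) = 26.2681
Current forward F = (S − I)·e^(rT) = (748.48 − 26.2681)·e^(0.0272·6/12) = 722.2119 × 1.013693 = 732.1011
Value (long) = (F − K)·e^(−rT) = (732.1011 − 640.21) × 0.986492 = 90.6498
Value = €90.65

€90.65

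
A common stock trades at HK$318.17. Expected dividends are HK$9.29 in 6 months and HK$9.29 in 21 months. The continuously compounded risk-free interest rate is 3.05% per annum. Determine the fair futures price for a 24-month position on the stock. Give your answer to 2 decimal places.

PV(dividends) I = 9.29·e^(−0.0305·6/12) + 9.29·e^(−0.0305·21/12)
I = 9.1494 + 8.8071 = 17.9565
F = (S − I)·e^(rT) = (318.17 − 17.9565) · e^(0.0305·24/12)
= 300.2135 · e^0.061000 = 300.2135 × 1.062899 = HK$319.10

HK$319.10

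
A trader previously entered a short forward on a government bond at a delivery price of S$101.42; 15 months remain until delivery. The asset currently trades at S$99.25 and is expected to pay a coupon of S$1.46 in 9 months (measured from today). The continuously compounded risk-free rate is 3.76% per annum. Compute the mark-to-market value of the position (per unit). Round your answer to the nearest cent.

PV(remaining coupons) I = 1.46·e^(−0.0376·9/12) = 1.4194
Current forward F = (S − I)·e^(rT) = (99.25 − 1.4194)·e^(0.0376·15/12) = 97.8306 × 1.048122 = 102.5384
Value (long) = (F − K)·e^(−rT) = (102.5384 − 101.42) × 0.954087 = 1.0671
Short position value = −(long value) = -S$1.07

-S$1.07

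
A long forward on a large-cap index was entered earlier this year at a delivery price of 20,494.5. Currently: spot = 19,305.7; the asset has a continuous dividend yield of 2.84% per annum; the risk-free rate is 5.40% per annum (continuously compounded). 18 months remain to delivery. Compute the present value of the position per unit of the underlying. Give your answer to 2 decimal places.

Current fair forward for the remaining 18 months: F = S·e^((r − q)·T), (r − q) = 0.0540 − 0.0284 = 0.0256
F = 19305.7 · e^(0.0256 × 18/12) = 19305.7 × 1.03914681 = 20061.4566
Value of long forward = (F − K)·e^(−rT) = (20061.4566 − 20494.5) · e^(−0.0540·18/12)
= -433.0434 × 0.92219369 = -399.35

-399.35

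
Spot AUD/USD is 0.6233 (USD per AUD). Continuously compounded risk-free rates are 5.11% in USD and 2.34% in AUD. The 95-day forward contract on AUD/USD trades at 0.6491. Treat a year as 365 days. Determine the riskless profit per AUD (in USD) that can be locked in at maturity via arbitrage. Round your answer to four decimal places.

Fair forward: F* = S·e^(carry·T), with carry = (r_USD − r_AUD) = 0.0511 − 0.0234 = 0.0277
F* = 0.6233 · e^(0.0277 × 95/365) = 0.6233 · e^0.007210 = 0.6233 × 1.007236 = 0.6278
Market 0.6491 > fair 0.6278: forward overpriced → cash-and-carry (buy spot, short the forward).
At maturity, profit = |F_mkt − F*| = |0.6491 − 0.6278| = 0.0213 per AUD (in USD)

0.0213 per AUD (in USD)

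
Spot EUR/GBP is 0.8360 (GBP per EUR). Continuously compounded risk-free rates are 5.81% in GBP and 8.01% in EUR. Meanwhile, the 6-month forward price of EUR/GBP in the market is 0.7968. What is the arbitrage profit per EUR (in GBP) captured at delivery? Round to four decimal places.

0.0301 per EUR (in GBP)

Fair forward: F* = S·e^(carry·T), with carry = (r_GBP − r_EUR) = 0.0581 − 0.0801 = -0.0220
F* = 0.8360 · e^(-0.0220 × 6/12) = 0.8360 · e^-0.011000 = 0.8360 × 0.989060 = 0.8269
Market 0.7968 < fair 0.8269: forward underpriced → reverse cash-and-carry (short spot, go long the forward).
At maturity, profit = |F_mkt − F*| = |0.7968 − 0.8269| = 0.0301 per EUR (in GBP)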